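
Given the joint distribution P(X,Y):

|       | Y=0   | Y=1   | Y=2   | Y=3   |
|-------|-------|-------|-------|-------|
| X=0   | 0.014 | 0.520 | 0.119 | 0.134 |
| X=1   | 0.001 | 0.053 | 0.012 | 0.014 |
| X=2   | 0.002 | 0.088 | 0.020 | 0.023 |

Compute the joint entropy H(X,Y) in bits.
2.2927 bits

H(X,Y) = -Σ_{x,y} P(x,y) log₂ P(x,y). Per-cell terms -P(x,y)·log₂P(x,y):
  X=0: 0.08622, 0.49058, 0.36545, 0.38856
  X=1: 0.00997, 0.22461, 0.07657, 0.08622
  X=2: 0.01793, 0.30856, 0.11288, 0.12517
Sum of the 12 terms: H(X,Y) = 2.2927 bits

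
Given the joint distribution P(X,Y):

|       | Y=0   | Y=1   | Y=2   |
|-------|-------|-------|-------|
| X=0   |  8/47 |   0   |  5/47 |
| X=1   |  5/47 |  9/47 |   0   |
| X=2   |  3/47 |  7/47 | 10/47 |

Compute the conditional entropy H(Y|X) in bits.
1.1590 bits

H(Y|X) = H(X,Y) - H(X)

H(X,Y) = -Σ_{x,y} P(x,y) log₂ P(x,y). Per-cell terms -P(x,y)·log₂P(x,y):
  X=0: 0.4348, 0.0000, 0.3439
  X=1: 0.3439, 0.4566, 0.0000
  X=2: 0.2534, 0.4092, 0.4750
  (cells with P = 0 contribute 0)
Sum of the 9 terms: H(X,Y) = 2.7168 bits

Marginal of X (row sums):
  P(X=0) = 8/47 + 0 + 5/47 = 13/47
  P(X=1) = 5/47 + 9/47 + 0 = 14/47
  P(X=2) = 3/47 + 7/47 + 10/47 = 20/47
H(X) = -[(13/47)·log₂(13/47) + (14/47)·log₂(14/47) + (20/47)·log₂(20/47)]
  = 0.5128 + 0.5205 + 0.5245 = 1.5578 bits

H(Y|X) = H(X,Y) - H(X) = 2.7168 - 1.5578 = 1.1590 bits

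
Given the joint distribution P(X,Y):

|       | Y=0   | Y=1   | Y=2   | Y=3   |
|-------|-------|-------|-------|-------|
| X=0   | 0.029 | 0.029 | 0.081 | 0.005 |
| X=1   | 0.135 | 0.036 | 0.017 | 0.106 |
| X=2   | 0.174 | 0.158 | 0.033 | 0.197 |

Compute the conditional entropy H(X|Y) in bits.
1.1985 bits

H(X|Y) = H(X,Y) - H(Y)

H(X,Y) = -Σ_{x,y} P(x,y) log₂ P(x,y). Per-cell terms -P(x,y)·log₂P(x,y):
  X=0: 0.148126, 0.148126, 0.293701, 0.038219
  X=1: 0.390011, 0.172651, 0.099931, 0.343214
  X=2: 0.438974, 0.420597, 0.162406, 0.461715
Sum of the 12 terms: H(X,Y) = 3.11767 bits

Marginal of Y (column sums):
  P(Y=0) = 0.029 + 0.135 + 0.174 = 0.338
  P(Y=1) = 0.029 + 0.036 + 0.158 = 0.223
  P(Y=2) = 0.081 + 0.017 + 0.033 = 0.131
  P(Y=3) = 0.005 + 0.106 + 0.197 = 0.308
H(Y) = -[0.338·log₂(0.338) + 0.223·log₂(0.223) + 0.131·log₂(0.131) + 0.308·log₂(0.308)]
  = 0.528938 + 0.482769 + 0.384139 + 0.523291 = 1.91914 bits

H(X|Y) = H(X,Y) - H(Y) = 3.11767 - 1.91914 = 1.1985 bits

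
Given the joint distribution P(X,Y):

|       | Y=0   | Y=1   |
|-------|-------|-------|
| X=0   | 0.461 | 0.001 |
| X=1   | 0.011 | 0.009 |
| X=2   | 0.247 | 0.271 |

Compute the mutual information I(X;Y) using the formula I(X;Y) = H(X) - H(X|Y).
0.3095 bits

I(X;Y) = H(X) - H(X|Y)

Marginal of X (row sums):
  P(X=0) = 0.461 + 0.001 = 0.462
  P(X=1) = 0.011 + 0.009 = 0.020
  P(X=2) = 0.247 + 0.271 = 0.518
H(X) = -[0.462·log₂(0.462) + 0.020·log₂(0.020) + 0.518·log₂(0.518)]
  = 0.51468 + 0.11288 + 0.49157 = 1.11913 bits

Marginal of Y (column sums):
  P(Y=0) = 0.461 + 0.011 + 0.247 = 0.719
  P(Y=1) = 0.001 + 0.009 + 0.271 = 0.281
H(X|Y) = Σ_y P(y)·H(X|Y=y):
  Y=0: P(Y=0) = 0.719, P(X|Y=0) = (461/719, 11/719, 247/719) → H(X|Y=0) = 1.03294
  Y=1: P(Y=1) = 0.281, P(X|Y=1) = (1/281, 9/281, 271/281) → H(X|Y=1) = 0.23837
H(X|Y) = 0.719·1.03294 + 0.281·0.23837 = 0.80967 bits

I(X;Y) = H(X) - H(X|Y) = 1.11913 - 0.80967 = 0.3095 bits

Cross-check via I(X;Y) = H(X) + H(Y) - H(X,Y): computing H(Y) from the column sums and H(X,Y) from the 6 cells in the same way gives H(Y) = 0.85681 bits and H(X,Y) = 1.66648 bits, so
I(X;Y) = 1.11913 + 0.85681 - 1.66648 = 0.3095 bits ✓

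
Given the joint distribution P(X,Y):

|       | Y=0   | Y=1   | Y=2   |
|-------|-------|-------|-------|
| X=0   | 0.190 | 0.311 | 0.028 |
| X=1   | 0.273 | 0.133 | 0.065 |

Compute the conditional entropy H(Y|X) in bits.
1.2809 bits

H(Y|X) = H(X,Y) - H(X)

H(X,Y) = -Σ_{x,y} P(x,y) log₂ P(x,y). Per-cell terms -P(x,y)·log₂P(x,y):
  X=0: 0.45523, 0.52404, 0.14444
  X=1: 0.51134, 0.38710, 0.25632
Sum of the 6 terms: H(X,Y) = 2.2785 bits

Marginal of X (row sums):
  P(X=0) = 0.190 + 0.311 + 0.028 = 0.529
  P(X=1) = 0.273 + 0.133 + 0.065 = 0.471
H(X) = -[0.529·log₂(0.529) + 0.471·log₂(0.471)]
  = 0.48597 + 0.51160 = 0.9976 bits

H(Y|X) = H(X,Y) - H(X) = 2.2785 - 0.9976 = 1.2809 bits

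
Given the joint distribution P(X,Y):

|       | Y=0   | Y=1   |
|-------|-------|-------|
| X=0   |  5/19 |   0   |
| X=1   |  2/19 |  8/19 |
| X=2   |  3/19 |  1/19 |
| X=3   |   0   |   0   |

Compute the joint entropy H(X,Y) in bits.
2.0182 bits

H(X,Y) = -Σ_{x,y} P(x,y) log₂ P(x,y). Per-cell terms -P(x,y)·log₂P(x,y):
  X=0: 0.5068, 0.0000
  X=1: 0.3419, 0.5254
  X=2: 0.4205, 0.2236
  X=3: 0.0000, 0.0000
  (cells with P = 0 contribute 0)
Sum of the 8 terms: H(X,Y) = 2.0182 bits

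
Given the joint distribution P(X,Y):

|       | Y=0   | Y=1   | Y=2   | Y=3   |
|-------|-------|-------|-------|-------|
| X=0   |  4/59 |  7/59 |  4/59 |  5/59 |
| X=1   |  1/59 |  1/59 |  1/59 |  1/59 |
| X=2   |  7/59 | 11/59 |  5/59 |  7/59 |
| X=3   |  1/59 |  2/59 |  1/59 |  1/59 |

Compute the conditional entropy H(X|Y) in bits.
1.5843 bits

H(X|Y) = H(X,Y) - H(Y)

H(X,Y) = -Σ_{x,y} P(x,y) log₂ P(x,y). Per-cell terms -P(x,y)·log₂P(x,y):
  X=0: 0.26323, 0.36486, 0.26323, 0.30176
  X=1: 0.09971, 0.09971, 0.09971, 0.09971
  X=2: 0.36486, 0.45179, 0.30176, 0.36486
  X=3: 0.09971, 0.16551, 0.09971, 0.09971
Sum of the 16 terms: H(X,Y) = 3.5398 bits

Marginal of Y (column sums):
  P(Y=0) = 4/59 + 1/59 + 7/59 + 1/59 = 13/59
  P(Y=1) = 7/59 + 1/59 + 11/59 + 2/59 = 21/59
  P(Y=2) = 4/59 + 1/59 + 5/59 + 1/59 = 11/59
  P(Y=3) = 5/59 + 1/59 + 7/59 + 1/59 = 14/59
H(Y) = -[(13/59)·log₂(13/59) + (21/59)·log₂(21/59) + (11/59)·log₂(11/59) + (14/59)·log₂(14/59)]
  = 0.48082 + 0.53045 + 0.45179 + 0.49244 = 1.9555 bits

H(X|Y) = H(X,Y) - H(Y) = 3.5398 - 1.9555 = 1.5843 bits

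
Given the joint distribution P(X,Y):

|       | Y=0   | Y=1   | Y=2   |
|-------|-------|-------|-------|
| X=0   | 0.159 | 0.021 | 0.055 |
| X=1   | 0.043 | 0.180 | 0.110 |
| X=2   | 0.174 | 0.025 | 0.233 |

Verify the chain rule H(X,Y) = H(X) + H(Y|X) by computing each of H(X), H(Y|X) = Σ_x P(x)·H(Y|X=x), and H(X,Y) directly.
H(X) = 1.5424 bits, H(Y|X) = 1.2791 bits, H(X,Y) = 2.8215 bits

Marginal of X (row sums):
  P(X=0) = 0.159 + 0.021 + 0.055 = 0.235
  P(X=1) = 0.043 + 0.180 + 0.110 = 0.333
  P(X=2) = 0.174 + 0.025 + 0.233 = 0.432
H(X) = -[0.235·log₂(0.235) + 0.333·log₂(0.333) + 0.432·log₂(0.432)]
  = 0.49098 + 0.52827 + 0.52311 = 1.5424 bits

H(Y|X) = Σ_x P(x)·H(Y|X=x):
  X=0: P(X=0) = 0.235, P(Y|X=0) = (159/235, 21/235, 11/47) → H(Y|X=0) = 1.18306
  X=1: P(X=1) = 0.333, P(Y|X=1) = (43/333, 20/37, 110/333) → H(Y|X=1) = 1.38895
  X=2: P(X=2) = 0.432, P(Y|X=2) = (29/72, 25/432, 233/432) → H(Y|X=2) = 1.24673
H(Y|X) = 0.235·1.18306 + 0.333·1.38895 + 0.432·1.24673 = 1.2791 bits

H(X,Y) = -Σ_{x,y} P(x,y) log₂ P(x,y). Per-cell terms -P(x,y)·log₂P(x,y):
  X=0: 0.42181, 0.11704, 0.23014
  X=1: 0.19520, 0.44531, 0.35029
  X=2: 0.43897, 0.13305, 0.48967
Sum of the 9 terms: H(X,Y) = 2.8215 bits

Chain rule check:
  H(X) + H(Y|X) = 1.5424 + 1.2791 = 2.8215 bits
  H(X,Y) = 2.8215 bits
✓ Chain rule verified.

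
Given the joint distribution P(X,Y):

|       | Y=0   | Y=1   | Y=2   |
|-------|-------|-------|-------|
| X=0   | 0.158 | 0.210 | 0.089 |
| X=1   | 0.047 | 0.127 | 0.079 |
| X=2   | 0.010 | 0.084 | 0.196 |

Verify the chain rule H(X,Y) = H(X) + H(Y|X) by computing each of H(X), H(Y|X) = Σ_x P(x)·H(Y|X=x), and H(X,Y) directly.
H(X) = 1.5358 bits, H(Y|X) = 1.3703 bits, H(X,Y) = 2.9062 bits

Marginal of X (row sums):
  P(X=0) = 0.158 + 0.210 + 0.089 = 0.457
  P(X=1) = 0.047 + 0.127 + 0.079 = 0.253
  P(X=2) = 0.010 + 0.084 + 0.196 = 0.290
H(X) = -[0.457·log₂(0.457) + 0.253·log₂(0.253) + 0.290·log₂(0.290)]
  = 0.51629 + 0.50165 + 0.51790 = 1.5358 bits

H(Y|X) = Σ_x P(x)·H(Y|X=x):
  X=0: P(X=0) = 0.457, P(Y|X=0) = (158/457, 210/457, 89/457) → H(Y|X=0) = 1.50491
  X=1: P(X=1) = 0.253, P(Y|X=1) = (47/253, 127/253, 79/253) → H(Y|X=1) = 1.47459
  X=2: P(X=2) = 0.290, P(Y|X=2) = (1/29, 42/145, 98/145) → H(Y|X=2) = 1.06730
H(Y|X) = 0.457·1.50491 + 0.253·1.47459 + 0.290·1.06730 = 1.3703 bits

H(X,Y) = -Σ_{x,y} P(x,y) log₂ P(x,y). Per-cell terms -P(x,y)·log₂P(x,y):
  X=0: 0.42060, 0.47282, 0.31061
  X=1: 0.20733, 0.37809, 0.28930
  X=2: 0.06644, 0.30017, 0.46081
Sum of the 9 terms: H(X,Y) = 2.9062 bits

Chain rule check:
  H(X) + H(Y|X) = 1.5358 + 1.3703 = 2.9061 bits
  H(X,Y) = 2.9062 bits
✓ Chain rule verified (Δ = 0.0001 is 4-dp rounding noise: each of the three values was rounded independently).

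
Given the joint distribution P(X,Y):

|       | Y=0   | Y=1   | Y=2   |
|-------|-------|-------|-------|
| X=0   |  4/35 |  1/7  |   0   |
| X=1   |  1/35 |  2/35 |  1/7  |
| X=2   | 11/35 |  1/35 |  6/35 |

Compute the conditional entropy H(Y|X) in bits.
1.1659 bits

H(Y|X) = H(X,Y) - H(X)

H(X,Y) = -Σ_{x,y} P(x,y) log₂ P(x,y). Per-cell terms -P(x,y)·log₂P(x,y):
  X=0: 0.35763, 0.40105, 0.00000
  X=1: 0.14655, 0.23596, 0.40105
  X=2: 0.52481, 0.14655, 0.43617
  (cells with P = 0 contribute 0)
Sum of the 9 terms: H(X,Y) = 2.6498 bits

Marginal of X (row sums):
  P(X=0) = 4/35 + 1/7 + 0 = 9/35
  P(X=1) = 1/35 + 2/35 + 1/7 = 8/35
  P(X=2) = 11/35 + 1/35 + 6/35 = 18/35
H(X) = -[(9/35)·log₂(9/35) + (8/35)·log₂(8/35) + (18/35)·log₂(18/35)]
  = 0.50383 + 0.48669 + 0.49338 = 1.4839 bits

H(Y|X) = H(X,Y) - H(X) = 2.6498 - 1.4839 = 1.1659 bits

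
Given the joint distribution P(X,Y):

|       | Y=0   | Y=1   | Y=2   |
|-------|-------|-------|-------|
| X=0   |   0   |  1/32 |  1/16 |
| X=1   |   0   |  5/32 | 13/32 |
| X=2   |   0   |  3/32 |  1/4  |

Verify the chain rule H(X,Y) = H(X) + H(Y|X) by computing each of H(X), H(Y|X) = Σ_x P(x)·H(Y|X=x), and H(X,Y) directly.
H(X) = 1.3166 bits, H(Y|X) = 0.8562 bits, H(X,Y) = 2.1728 bits

Marginal of X (row sums):
  P(X=0) = 0 + 1/32 + 1/16 = 3/32
  P(X=1) = 0 + 5/32 + 13/32 = 9/16
  P(X=2) = 0 + 3/32 + 1/4 = 11/32
H(X) = -[(3/32)·log₂(3/32) + (9/16)·log₂(9/16) + (11/32)·log₂(11/32)]
  = 0.320160 + 0.466917 + 0.529570 = 1.3166 bits

H(Y|X) = Σ_x P(x)·H(Y|X=x):
  X=0: P(X=0) = 3/32, P(Y|X=0) = (0, 1/3, 2/3) → H(Y|X=0) = 0.918296
  X=1: P(X=1) = 9/16, P(Y|X=1) = (0, 5/18, 13/18) → H(Y|X=1) = 0.852405
  X=2: P(X=2) = 11/32, P(Y|X=2) = (0, 3/11, 8/11) → H(Y|X=2) = 0.845351
H(Y|X) = (3/32)·0.918296 + (9/16)·0.852405 + (11/32)·0.845351 = 0.8562 bits

H(X,Y) = -Σ_{x,y} P(x,y) log₂ P(x,y). Per-cell terms -P(x,y)·log₂P(x,y):
  X=0: 0.000000, 0.156250, 0.250000
  X=1: 0.000000, 0.418449, 0.527946
  X=2: 0.000000, 0.320160, 0.500000
  (cells with P = 0 contribute 0)
Sum of the 9 terms: H(X,Y) = 2.1728 bits

Chain rule check:
  H(X) + H(Y|X) = 1.3166 + 0.8562 = 2.1728 bits
  H(X,Y) = 2.1728 bits
✓ Chain rule verified.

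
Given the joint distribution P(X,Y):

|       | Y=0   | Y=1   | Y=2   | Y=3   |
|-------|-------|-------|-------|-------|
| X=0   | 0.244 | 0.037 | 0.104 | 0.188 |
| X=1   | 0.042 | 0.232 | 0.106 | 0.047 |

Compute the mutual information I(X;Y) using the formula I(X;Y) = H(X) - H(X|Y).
0.2774 bits

I(X;Y) = H(X) - H(X|Y)

Marginal of X (row sums):
  P(X=0) = 0.244 + 0.037 + 0.104 + 0.188 = 0.573
  P(X=1) = 0.042 + 0.232 + 0.106 + 0.047 = 0.427
H(X) = -[0.573·log₂(0.573) + 0.427·log₂(0.427)]
  = 0.46034 + 0.52422 = 0.9846 bits

Marginal of Y (column sums):
  P(Y=0) = 0.244 + 0.042 = 0.286
  P(Y=1) = 0.037 + 0.232 = 0.269
  P(Y=2) = 0.104 + 0.106 = 0.210
  P(Y=3) = 0.188 + 0.047 = 0.235
H(X|Y) = Σ_y P(y)·H(X|Y=y):
  Y=0: P(Y=0) = 0.286, P(X|Y=0) = (122/143, 21/143) → H(X|Y=0) = 0.60191
  Y=1: P(Y=1) = 0.269, P(X|Y=1) = (37/269, 232/269) → H(X|Y=1) = 0.57778
  Y=2: P(Y=2) = 0.210, P(X|Y=2) = (52/105, 53/105) → H(X|Y=2) = 0.99993
  Y=3: P(Y=3) = 0.235, P(X|Y=3) = (4/5, 1/5) → H(X|Y=3) = 0.72193
H(X|Y) = 0.286·0.60191 + 0.269·0.57778 + 0.210·0.99993 + 0.235·0.72193 = 0.7072 bits

I(X;Y) = H(X) - H(X|Y) = 0.9846 - 0.7072 = 0.2774 bits

Cross-check via I(X;Y) = H(X) + H(Y) - H(X,Y): computing H(Y) from the column sums and H(X,Y) from the 8 cells in the same way gives H(Y) = 1.9899 bits and H(X,Y) = 2.6971 bits, so
I(X;Y) = 0.9846 + 1.9899 - 2.6971 = 0.2774 bits ✓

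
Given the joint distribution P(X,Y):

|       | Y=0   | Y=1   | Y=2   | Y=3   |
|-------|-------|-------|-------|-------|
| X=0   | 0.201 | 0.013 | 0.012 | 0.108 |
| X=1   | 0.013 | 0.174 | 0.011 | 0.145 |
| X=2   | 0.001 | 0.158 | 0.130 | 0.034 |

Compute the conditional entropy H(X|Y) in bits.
1.0074 bits

H(X|Y) = H(X,Y) - H(Y)

H(X,Y) = -Σ_{x,y} P(x,y) log₂ P(x,y). Per-cell terms -P(x,y)·log₂P(x,y):
  X=0: 0.46526, 0.08145, 0.07657, 0.34678
  X=1: 0.08145, 0.43897, 0.07157, 0.40395
  X=2: 0.00997, 0.42060, 0.38264, 0.16586
Sum of the 12 terms: H(X,Y) = 2.9451 bits

Marginal of Y (column sums):
  P(Y=0) = 0.201 + 0.013 + 0.001 = 0.215
  P(Y=1) = 0.013 + 0.174 + 0.158 = 0.345
  P(Y=2) = 0.012 + 0.011 + 0.130 = 0.153
  P(Y=3) = 0.108 + 0.145 + 0.034 = 0.287
H(Y) = -[0.215·log₂(0.215) + 0.345·log₂(0.345) + 0.153·log₂(0.153) + 0.287·log₂(0.287)]
  = 0.47678 + 0.52969 + 0.41438 + 0.51685 = 1.9377 bits

H(X|Y) = H(X,Y) - H(Y) = 2.9451 - 1.9377 = 1.0074 bits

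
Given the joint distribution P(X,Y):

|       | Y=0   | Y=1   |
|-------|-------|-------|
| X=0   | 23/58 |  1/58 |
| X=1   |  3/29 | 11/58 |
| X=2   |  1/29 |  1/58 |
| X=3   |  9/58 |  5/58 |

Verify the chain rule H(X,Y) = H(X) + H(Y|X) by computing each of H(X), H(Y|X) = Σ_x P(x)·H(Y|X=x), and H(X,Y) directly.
H(X) = 1.7617 bits, H(Y|X) = 0.6524 bits, H(X,Y) = 2.4141 bits

Marginal of X (row sums):
  P(X=0) = 23/58 + 1/58 = 12/29
  P(X=1) = 3/29 + 11/58 = 17/58
  P(X=2) = 1/29 + 1/58 = 3/58
  P(X=3) = 9/58 + 5/58 = 7/29
H(X) = -[(12/29)·log₂(12/29) + (17/58)·log₂(17/58) + (3/58)·log₂(3/58) + (7/29)·log₂(7/29)]
  = 0.5268 + 0.5189 + 0.2210 + 0.4950 = 1.7617 bits

H(Y|X) = Σ_x P(x)·H(Y|X=x):
  X=0: P(X=0) = 12/29, P(Y|X=0) = (23/24, 1/24) → H(Y|X=0) = 0.2499
  X=1: P(X=1) = 17/58, P(Y|X=1) = (6/17, 11/17) → H(Y|X=1) = 0.9367
  X=2: P(X=2) = 3/58, P(Y|X=2) = (2/3, 1/3) → H(Y|X=2) = 0.9183
  X=3: P(X=3) = 7/29, P(Y|X=3) = (9/14, 5/14) → H(Y|X=3) = 0.9403
H(Y|X) = (12/29)·0.2499 + (17/58)·0.9367 + (3/58)·0.9183 + (7/29)·0.9403 = 0.6524 bits

H(X,Y) = -Σ_{x,y} P(x,y) log₂ P(x,y). Per-cell terms -P(x,y)·log₂P(x,y):
  X=0: 0.5292, 0.1010
  X=1: 0.3386, 0.4549
  X=2: 0.1675, 0.1010
  X=3: 0.4171, 0.3048
Sum of the 8 terms: H(X,Y) = 2.4141 bits

Chain rule check:
  H(X) + H(Y|X) = 1.7617 + 0.6524 = 2.4141 bits
  H(X,Y) = 2.4141 bits
✓ Chain rule verified.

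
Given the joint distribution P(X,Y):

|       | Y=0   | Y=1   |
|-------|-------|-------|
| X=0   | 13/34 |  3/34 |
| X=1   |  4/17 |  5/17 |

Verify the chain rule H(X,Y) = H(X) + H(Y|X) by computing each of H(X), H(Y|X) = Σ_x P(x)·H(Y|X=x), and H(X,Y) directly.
H(X) = 0.9975 bits, H(Y|X) = 0.8523 bits, H(X,Y) = 1.8498 bits

Marginal of X (row sums):
  P(X=0) = 13/34 + 3/34 = 8/17
  P(X=1) = 4/17 + 5/17 = 9/17
H(X) = -[(8/17)·log₂(8/17) + (9/17)·log₂(9/17)]
  = 0.5117 + 0.4858 = 0.9975 bits

H(Y|X) = Σ_x P(x)·H(Y|X=x):
  X=0: P(X=0) = 8/17, P(Y|X=0) = (13/16, 3/16) → H(Y|X=0) = 0.6962
  X=1: P(X=1) = 9/17, P(Y|X=1) = (4/9, 5/9) → H(Y|X=1) = 0.9911
H(Y|X) = (8/17)·0.6962 + (9/17)·0.9911 = 0.8523 bits

H(X,Y) = -Σ_{x,y} P(x,y) log₂ P(x,y). Per-cell terms -P(x,y)·log₂P(x,y):
  X=0: 0.5303, 0.3090
  X=1: 0.4912, 0.5193
Sum of the 4 terms: H(X,Y) = 1.8498 bits

Chain rule check:
  H(X) + H(Y|X) = 0.9975 + 0.8523 = 1.8498 bits
  H(X,Y) = 1.8498 bits
✓ Chain rule verified.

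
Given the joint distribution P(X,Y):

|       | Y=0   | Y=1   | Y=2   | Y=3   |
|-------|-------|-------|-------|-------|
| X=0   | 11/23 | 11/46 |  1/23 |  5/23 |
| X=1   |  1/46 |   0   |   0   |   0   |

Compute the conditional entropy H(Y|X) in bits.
1.6468 bits

H(Y|X) = H(X,Y) - H(X)

H(X,Y) = -Σ_{x,y} P(x,y) log₂ P(x,y). Per-cell terms -P(x,y)·log₂P(x,y):
  X=0: 0.5089, 0.4936, 0.1967, 0.4786
  X=1: 0.1201, 0.0000, 0.0000, 0.0000
  (cells with P = 0 contribute 0)
Sum of the 8 terms: H(X,Y) = 1.7979 bits

Marginal of X (row sums):
  P(X=0) = 11/23 + 11/46 + 1/23 + 5/23 = 45/46
  P(X=1) = 1/46 + 0 + 0 + 0 = 1/46
H(X) = -[(45/46)·log₂(45/46) + (1/46)·log₂(1/46)]
  = 0.0310 + 0.1201 = 0.1511 bits

H(Y|X) = H(X,Y) - H(X) = 1.7979 - 0.1511 = 1.6468 bits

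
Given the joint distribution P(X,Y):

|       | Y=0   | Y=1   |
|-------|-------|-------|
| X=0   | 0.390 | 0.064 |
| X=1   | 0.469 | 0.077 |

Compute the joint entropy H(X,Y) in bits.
1.5807 bits

H(X,Y) = -Σ_{x,y} P(x,y) log₂ P(x,y). Per-cell terms -P(x,y)·log₂P(x,y):
  X=0: 0.5298, 0.2538
  X=1: 0.5123, 0.2848
Sum of the 4 terms: H(X,Y) = 1.5807 bits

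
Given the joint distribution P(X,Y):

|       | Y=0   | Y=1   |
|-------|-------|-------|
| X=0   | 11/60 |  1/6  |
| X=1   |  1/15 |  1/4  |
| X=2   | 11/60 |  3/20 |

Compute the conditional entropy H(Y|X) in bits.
0.9155 bits

H(Y|X) = H(X,Y) - H(X)

H(X,Y) = -Σ_{x,y} P(x,y) log₂ P(x,y). Per-cell terms -P(x,y)·log₂P(x,y):
  X=0: 0.44870, 0.43083
  X=1: 0.26046, 0.50000
  X=2: 0.44870, 0.41054
Sum of the 6 terms: H(X,Y) = 2.49923 bits

Marginal of X (row sums):
  P(X=0) = 11/60 + 1/6 = 7/20
  P(X=1) = 1/15 + 1/4 = 19/60
  P(X=2) = 11/60 + 3/20 = 1/3
H(X) = -[(7/20)·log₂(7/20) + (19/60)·log₂(19/60) + (1/3)·log₂(1/3)]
  = 0.53010 + 0.52534 + 0.52832 = 1.58376 bits

H(Y|X) = H(X,Y) - H(X) = 2.49923 - 1.58376 = 0.9155 bits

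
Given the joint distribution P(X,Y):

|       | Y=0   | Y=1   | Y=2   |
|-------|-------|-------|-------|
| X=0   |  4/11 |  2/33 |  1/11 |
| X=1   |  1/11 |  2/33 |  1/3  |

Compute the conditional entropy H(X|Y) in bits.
0.7674 bits

H(X|Y) = H(X,Y) - H(Y)

H(X,Y) = -Σ_{x,y} P(x,y) log₂ P(x,y). Per-cell terms -P(x,y)·log₂P(x,y):
  X=0: 0.530702, 0.245115, 0.314494
  X=1: 0.314494, 0.245115, 0.528321
Sum of the 6 terms: H(X,Y) = 2.17824 bits

Marginal of Y (column sums):
  P(Y=0) = 4/11 + 1/11 = 5/11
  P(Y=1) = 2/33 + 2/33 = 4/33
  P(Y=2) = 1/11 + 1/3 = 14/33
H(Y) = -[(5/11)·log₂(5/11) + (4/33)·log₂(4/33) + (14/33)·log₂(14/33)]
  = 0.517047 + 0.369017 + 0.524805 = 1.41087 bits

H(X|Y) = H(X,Y) - H(Y) = 2.17824 - 1.41087 = 0.7674 bits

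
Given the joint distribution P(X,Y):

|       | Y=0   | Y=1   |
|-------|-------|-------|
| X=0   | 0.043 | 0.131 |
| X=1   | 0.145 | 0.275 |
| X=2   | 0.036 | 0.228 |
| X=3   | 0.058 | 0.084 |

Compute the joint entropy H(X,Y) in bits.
2.6929 bits

H(X,Y) = -Σ_{x,y} P(x,y) log₂ P(x,y). Per-cell terms -P(x,y)·log₂P(x,y):
  X=0: 0.195199, 0.384139
  X=1: 0.403952, 0.512187
  X=2: 0.172651, 0.486300
  X=3: 0.238253, 0.300171
Sum of the 8 terms: H(X,Y) = 2.6929 bits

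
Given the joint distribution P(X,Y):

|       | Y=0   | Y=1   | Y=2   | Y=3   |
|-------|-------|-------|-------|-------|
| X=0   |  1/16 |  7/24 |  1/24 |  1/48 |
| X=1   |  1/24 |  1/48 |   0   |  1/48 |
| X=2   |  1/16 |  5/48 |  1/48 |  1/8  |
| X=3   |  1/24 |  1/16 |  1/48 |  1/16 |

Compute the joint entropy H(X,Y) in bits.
3.3883 bits

H(X,Y) = -Σ_{x,y} P(x,y) log₂ P(x,y). Per-cell terms -P(x,y)·log₂P(x,y):
  X=0: 0.250000, 0.518469, 0.191040, 0.116353
  X=1: 0.191040, 0.116353, 0.000000, 0.116353
  X=2: 0.250000, 0.339899, 0.116353, 0.375000
  X=3: 0.191040, 0.250000, 0.116353, 0.250000
  (cells with P = 0 contribute 0)
Sum of the 16 terms: H(X,Y) = 3.3883 bits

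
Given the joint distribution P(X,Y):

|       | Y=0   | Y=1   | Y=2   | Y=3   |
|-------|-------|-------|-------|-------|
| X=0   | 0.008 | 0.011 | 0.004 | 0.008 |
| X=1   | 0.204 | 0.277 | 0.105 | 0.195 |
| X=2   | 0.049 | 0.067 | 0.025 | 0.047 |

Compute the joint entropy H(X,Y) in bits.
2.8119 bits

H(X,Y) = -Σ_{x,y} P(x,y) log₂ P(x,y). Per-cell terms -P(x,y)·log₂P(x,y):
  X=0: 0.05573, 0.07157, 0.03186, 0.05573
  X=1: 0.46785, 0.51302, 0.34141, 0.45990
  X=2: 0.21320, 0.26128, 0.13305, 0.20733
Sum of the 12 terms: H(X,Y) = 2.8119 bits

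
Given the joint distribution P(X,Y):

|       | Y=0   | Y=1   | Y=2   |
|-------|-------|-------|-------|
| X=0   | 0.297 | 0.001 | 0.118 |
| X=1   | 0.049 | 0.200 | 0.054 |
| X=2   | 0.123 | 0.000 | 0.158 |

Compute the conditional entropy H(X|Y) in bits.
1.0860 bits

H(X|Y) = H(X,Y) - H(Y)

H(X,Y) = -Σ_{x,y} P(x,y) log₂ P(x,y). Per-cell terms -P(x,y)·log₂P(x,y):
  X=0: 0.52019, 0.00997, 0.36381
  X=1: 0.21320, 0.46439, 0.22739
  X=2: 0.37186, 0.00000, 0.42060
  (cells with P = 0 contribute 0)
Sum of the 9 terms: H(X,Y) = 2.5914 bits

Marginal of Y (column sums):
  P(Y=0) = 0.297 + 0.049 + 0.123 = 0.469
  P(Y=1) = 0.001 + 0.200 + 0.000 = 0.201
  P(Y=2) = 0.118 + 0.054 + 0.158 = 0.330
H(Y) = -[0.469·log₂(0.469) + 0.201·log₂(0.201) + 0.330·log₂(0.330)]
  = 0.51231 + 0.46526 + 0.52782 = 1.5054 bits

H(X|Y) = H(X,Y) - H(Y) = 2.5914 - 1.5054 = 1.0860 bits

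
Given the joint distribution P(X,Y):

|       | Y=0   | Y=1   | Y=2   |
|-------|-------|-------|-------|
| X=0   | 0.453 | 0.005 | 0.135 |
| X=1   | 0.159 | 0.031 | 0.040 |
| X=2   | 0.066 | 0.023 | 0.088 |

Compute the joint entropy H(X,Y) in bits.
2.4012 bits

H(X,Y) = -Σ_{x,y} P(x,y) log₂ P(x,y). Per-cell terms -P(x,y)·log₂P(x,y):
  X=0: 0.51751, 0.03822, 0.39001
  X=1: 0.42181, 0.15536, 0.18575
  X=2: 0.25881, 0.12517, 0.30856
Sum of the 9 terms: H(X,Y) = 2.4012 bits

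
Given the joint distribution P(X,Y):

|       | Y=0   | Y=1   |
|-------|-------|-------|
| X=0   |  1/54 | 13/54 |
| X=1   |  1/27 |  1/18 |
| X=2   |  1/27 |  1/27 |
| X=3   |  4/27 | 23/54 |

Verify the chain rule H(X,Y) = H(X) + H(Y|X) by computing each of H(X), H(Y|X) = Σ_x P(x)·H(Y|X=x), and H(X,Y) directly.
H(X) = 1.5606 bits, H(Y|X) = 0.7332 bits, H(X,Y) = 2.2937 bits

Marginal of X (row sums):
  P(X=0) = 1/54 + 13/54 = 7/27
  P(X=1) = 1/27 + 1/18 = 5/54
  P(X=2) = 1/27 + 1/27 = 2/27
  P(X=3) = 4/27 + 23/54 = 31/54
H(X) = -[(7/27)·log₂(7/27) + (5/54)·log₂(5/54) + (2/27)·log₂(2/27) + (31/54)·log₂(31/54)]
  = 0.504916 + 0.317867 + 0.278140 + 0.459656 = 1.5606 bits

H(Y|X) = Σ_x P(x)·H(Y|X=x):
  X=0: P(X=0) = 7/27, P(Y|X=0) = (1/14, 13/14) → H(Y|X=0) = 0.371232
  X=1: P(X=1) = 5/54, P(Y|X=1) = (2/5, 3/5) → H(Y|X=1) = 0.970951
  X=2: P(X=2) = 2/27, P(Y|X=2) = (1/2, 1/2) → H(Y|X=2) = 1.000000
  X=3: P(X=3) = 31/54, P(Y|X=3) = (8/31, 23/31) → H(Y|X=3) = 0.823812
H(Y|X) = (7/27)·0.371232 + (5/54)·0.970951 + (2/27)·1.000000 + (31/54)·0.823812 = 0.7332 bits

H(X,Y) = -Σ_{x,y} P(x,y) log₂ P(x,y). Per-cell terms -P(x,y)·log₂P(x,y):
  X=0: 0.106572, 0.494589
  X=1: 0.176107, 0.231663
  X=2: 0.176107, 0.176107
  X=3: 0.408131, 0.524453
Sum of the 8 terms: H(X,Y) = 2.2937 bits

Chain rule check:
  H(X) + H(Y|X) = 1.5606 + 0.7332 = 2.2938 bits
  H(X,Y) = 2.2937 bits
✓ Chain rule verified (Δ = 0.0001 is 4-dp rounding noise: each of the three values was rounded independently).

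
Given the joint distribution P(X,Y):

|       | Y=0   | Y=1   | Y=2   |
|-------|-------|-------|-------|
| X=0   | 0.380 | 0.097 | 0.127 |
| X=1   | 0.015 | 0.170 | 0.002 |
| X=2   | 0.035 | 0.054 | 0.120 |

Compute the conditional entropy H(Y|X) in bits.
1.1785 bits

H(Y|X) = H(X,Y) - H(X)

H(X,Y) = -Σ_{x,y} P(x,y) log₂ P(x,y). Per-cell terms -P(x,y)·log₂P(x,y):
  X=0: 0.53045, 0.32649, 0.37809
  X=1: 0.09088, 0.43459, 0.01793
  X=2: 0.16928, 0.22739, 0.36707
Sum of the 9 terms: H(X,Y) = 2.5422 bits

Marginal of X (row sums):
  P(X=0) = 0.380 + 0.097 + 0.127 = 0.604
  P(X=1) = 0.015 + 0.170 + 0.002 = 0.187
  P(X=2) = 0.035 + 0.054 + 0.120 = 0.209
H(X) = -[0.604·log₂(0.604) + 0.187·log₂(0.187) + 0.209·log₂(0.209)]
  = 0.43934 + 0.45233 + 0.47201 = 1.3637 bits

H(Y|X) = H(X,Y) - H(X) = 2.5422 - 1.3637 = 1.1785 bits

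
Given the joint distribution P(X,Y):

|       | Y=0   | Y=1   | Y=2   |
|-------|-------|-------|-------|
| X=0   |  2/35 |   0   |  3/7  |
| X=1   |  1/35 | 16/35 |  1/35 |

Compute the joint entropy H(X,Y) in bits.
1.5692 bits

H(X,Y) = -Σ_{x,y} P(x,y) log₂ P(x,y). Per-cell terms -P(x,y)·log₂P(x,y):
  X=0: 0.23596, 0.00000, 0.52388
  X=1: 0.14655, 0.51624, 0.14655
  (cells with P = 0 contribute 0)
Sum of the 6 terms: H(X,Y) = 1.5692 bits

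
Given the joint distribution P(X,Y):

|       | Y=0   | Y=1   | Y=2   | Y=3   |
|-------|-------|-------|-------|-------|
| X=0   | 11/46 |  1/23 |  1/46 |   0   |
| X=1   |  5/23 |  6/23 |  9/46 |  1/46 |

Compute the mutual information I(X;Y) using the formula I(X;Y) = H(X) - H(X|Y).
0.1487 bits

I(X;Y) = H(X) - H(X|Y)

Marginal of X (row sums):
  P(X=0) = 11/46 + 1/23 + 1/46 + 0 = 7/23
  P(X=1) = 5/23 + 6/23 + 9/46 + 1/46 = 16/23
H(X) = -[(7/23)·log₂(7/23) + (16/23)·log₂(16/23)]
  = 0.5223 + 0.3642 = 0.8865 bits

Marginal of Y (column sums):
  P(Y=0) = 11/46 + 5/23 = 21/46
  P(Y=1) = 1/23 + 6/23 = 7/23
  P(Y=2) = 1/46 + 9/46 = 5/23
  P(Y=3) = 0 + 1/46 = 1/46
H(X|Y) = Σ_y P(y)·H(X|Y=y):
  Y=0: P(Y=0) = 21/46, P(X|Y=0) = (11/21, 10/21) → H(X|Y=0) = 0.9984
  Y=1: P(Y=1) = 7/23, P(X|Y=1) = (1/7, 6/7) → H(X|Y=1) = 0.5917
  Y=2: P(Y=2) = 5/23, P(X|Y=2) = (1/10, 9/10) → H(X|Y=2) = 0.4690
  Y=3: P(Y=3) = 1/46, P(X|Y=3) = (0, 1) → H(X|Y=3) = 0.0000
H(X|Y) = (21/46)·0.9984 + (7/23)·0.5917 + (5/23)·0.4690 + (1/46)·0.0000 = 0.7378 bits

I(X;Y) = H(X) - H(X|Y) = 0.8865 - 0.7378 = 0.1487 bits

Cross-check via I(X;Y) = H(X) + H(Y) - H(X,Y): computing H(Y) from the column sums and H(X,Y) from the 8 cells in the same way gives H(Y) = 1.6375 bits and H(X,Y) = 2.3753 bits, so
I(X;Y) = 0.8865 + 1.6375 - 2.3753 = 0.1487 bits ✓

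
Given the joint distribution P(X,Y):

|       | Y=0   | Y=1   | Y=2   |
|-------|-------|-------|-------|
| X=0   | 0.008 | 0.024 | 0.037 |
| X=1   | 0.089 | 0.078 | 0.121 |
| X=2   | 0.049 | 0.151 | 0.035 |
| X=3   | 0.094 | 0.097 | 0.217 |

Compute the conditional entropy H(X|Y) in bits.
1.6954 bits

H(X|Y) = H(X,Y) - H(Y)

H(X,Y) = -Σ_{x,y} P(x,y) log₂ P(x,y). Per-cell terms -P(x,y)·log₂P(x,y):
  X=0: 0.0557, 0.1291, 0.1760
  X=1: 0.3106, 0.2871, 0.3687
  X=2: 0.2132, 0.4118, 0.1693
  X=3: 0.3207, 0.3265, 0.4783
Sum of the 12 terms: H(X,Y) = 3.2470 bits

Marginal of Y (column sums):
  P(Y=0) = 0.008 + 0.089 + 0.049 + 0.094 = 0.240
  P(Y=1) = 0.024 + 0.078 + 0.151 + 0.097 = 0.350
  P(Y=2) = 0.037 + 0.121 + 0.035 + 0.217 = 0.410
H(Y) = -[0.240·log₂(0.240) + 0.350·log₂(0.350) + 0.410·log₂(0.410)]
  = 0.4941 + 0.5301 + 0.5274 = 1.5516 bits

H(X|Y) = H(X,Y) - H(Y) = 3.2470 - 1.5516 = 1.6954 bits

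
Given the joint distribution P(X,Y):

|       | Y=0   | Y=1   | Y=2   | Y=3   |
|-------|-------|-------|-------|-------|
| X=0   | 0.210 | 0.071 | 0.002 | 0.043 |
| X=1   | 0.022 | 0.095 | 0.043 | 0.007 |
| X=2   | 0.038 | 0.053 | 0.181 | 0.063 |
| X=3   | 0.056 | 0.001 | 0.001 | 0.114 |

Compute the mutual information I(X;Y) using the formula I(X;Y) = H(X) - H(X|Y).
0.5453 bits

I(X;Y) = H(X) - H(X|Y)

Marginal of X (row sums):
  P(X=0) = 0.210 + 0.071 + 0.002 + 0.043 = 0.326
  P(X=1) = 0.022 + 0.095 + 0.043 + 0.007 = 0.167
  P(X=2) = 0.038 + 0.053 + 0.181 + 0.063 = 0.335
  P(X=3) = 0.056 + 0.001 + 0.001 + 0.114 = 0.172
H(X) = -[0.326·log₂(0.326) + 0.167·log₂(0.167) + 0.335·log₂(0.335) + 0.172·log₂(0.172)]
  = 0.52716 + 0.43121 + 0.52855 + 0.43680 = 1.92372 bits

Marginal of Y (column sums):
  P(Y=0) = 0.210 + 0.022 + 0.038 + 0.056 = 0.326
  P(Y=1) = 0.071 + 0.095 + 0.053 + 0.001 = 0.220
  P(Y=2) = 0.002 + 0.043 + 0.181 + 0.001 = 0.227
  P(Y=3) = 0.043 + 0.007 + 0.063 + 0.114 = 0.227
H(X|Y) = Σ_y P(y)·H(X|Y=y):
  Y=0: P(Y=0) = 0.326, P(X|Y=0) = (105/163, 11/163, 19/163, 28/163) → H(X|Y=0) = 1.46918
  Y=1: P(Y=1) = 0.220, P(X|Y=1) = (71/220, 19/44, 53/220, 1/220) → H(X|Y=1) = 1.57978
  Y=2: P(Y=2) = 0.227, P(X|Y=2) = (2/227, 43/227, 181/227, 1/227) → H(X|Y=2) = 0.80980
  Y=3: P(Y=3) = 0.227, P(X|Y=3) = (43/227, 7/227, 63/227, 114/227) → H(X|Y=3) = 1.62171
H(X|Y) = 0.326·1.46918 + 0.220·1.57978 + 0.227·0.80980 + 0.227·1.62171 = 1.37846 bits

I(X;Y) = H(X) - H(X|Y) = 1.92372 - 1.37846 = 0.5453 bits

Cross-check via I(X;Y) = H(X) + H(Y) - H(X,Y): computing H(Y) from the column sums and H(X,Y) from the 16 cells in the same way gives H(Y) = 1.97895 bits and H(X,Y) = 3.35740 bits, so
I(X;Y) = 1.92372 + 1.97895 - 3.35740 = 0.5453 bits ✓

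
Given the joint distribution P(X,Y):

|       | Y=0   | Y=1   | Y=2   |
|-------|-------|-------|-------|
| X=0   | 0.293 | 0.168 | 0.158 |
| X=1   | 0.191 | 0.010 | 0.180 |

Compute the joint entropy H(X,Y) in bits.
2.3398 bits

H(X,Y) = -Σ_{x,y} P(x,y) log₂ P(x,y). Per-cell terms -P(x,y)·log₂P(x,y):
  X=0: 0.51891, 0.43234, 0.42060
  X=1: 0.45618, 0.06644, 0.44531
Sum of the 6 terms: H(X,Y) = 2.3398 bits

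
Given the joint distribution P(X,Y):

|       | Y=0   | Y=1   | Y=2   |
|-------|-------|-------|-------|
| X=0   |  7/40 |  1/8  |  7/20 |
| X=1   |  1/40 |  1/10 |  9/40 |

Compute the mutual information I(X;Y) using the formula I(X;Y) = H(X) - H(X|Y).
0.0471 bits

I(X;Y) = H(X) - H(X|Y)

Marginal of X (row sums):
  P(X=0) = 7/40 + 1/8 + 7/20 = 13/20
  P(X=1) = 1/40 + 1/10 + 9/40 = 7/20
H(X) = -[(13/20)·log₂(13/20) + (7/20)·log₂(7/20)]
  = 0.40397 + 0.53010 = 0.93407 bits

Marginal of Y (column sums):
  P(Y=0) = 7/40 + 1/40 = 1/5
  P(Y=1) = 1/8 + 1/10 = 9/40
  P(Y=2) = 7/20 + 9/40 = 23/40
H(X|Y) = Σ_y P(y)·H(X|Y=y):
  Y=0: P(Y=0) = 1/5, P(X|Y=0) = (7/8, 1/8) → H(X|Y=0) = 0.54356
  Y=1: P(Y=1) = 9/40, P(X|Y=1) = (5/9, 4/9) → H(X|Y=1) = 0.99108
  Y=2: P(Y=2) = 23/40, P(X|Y=2) = (14/23, 9/23) → H(X|Y=2) = 0.96564
H(X|Y) = (1/5)·0.54356 + (9/40)·0.99108 + (23/40)·0.96564 = 0.88695 bits

I(X;Y) = H(X) - H(X|Y) = 0.93407 - 0.88695 = 0.0471 bits

Cross-check via I(X;Y) = H(X) + H(Y) - H(X,Y): computing H(Y) from the column sums and H(X,Y) from the 6 cells in the same way gives H(Y) = 1.40765 bits and H(X,Y) = 2.29459 bits, so
I(X;Y) = 0.93407 + 1.40765 - 2.29459 = 0.0471 bits ✓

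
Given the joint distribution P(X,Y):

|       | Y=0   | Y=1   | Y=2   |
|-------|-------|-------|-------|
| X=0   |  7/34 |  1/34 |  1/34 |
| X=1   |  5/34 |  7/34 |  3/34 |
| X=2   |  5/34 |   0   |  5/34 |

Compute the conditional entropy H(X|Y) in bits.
1.2685 bits

H(X|Y) = H(X,Y) - H(Y)

H(X,Y) = -Σ_{x,y} P(x,y) log₂ P(x,y). Per-cell terms -P(x,y)·log₂P(x,y):
  X=0: 0.46943, 0.14963, 0.14963
  X=1: 0.40670, 0.46943, 0.30904
  X=2: 0.40670, 0.00000, 0.40670
  (cells with P = 0 contribute 0)
Sum of the 9 terms: H(X,Y) = 2.76726 bits

Marginal of Y (column sums):
  P(Y=0) = 7/34 + 5/34 + 5/34 = 1/2
  P(Y=1) = 1/34 + 7/34 + 0 = 4/17
  P(Y=2) = 1/34 + 3/34 + 5/34 = 9/34
H(Y) = -[(1/2)·log₂(1/2) + (4/17)·log₂(4/17) + (9/34)·log₂(9/34)]
  = 0.50000 + 0.49117 + 0.50758 = 1.49875 bits

H(X|Y) = H(X,Y) - H(Y) = 2.76726 - 1.49875 = 1.2685 bits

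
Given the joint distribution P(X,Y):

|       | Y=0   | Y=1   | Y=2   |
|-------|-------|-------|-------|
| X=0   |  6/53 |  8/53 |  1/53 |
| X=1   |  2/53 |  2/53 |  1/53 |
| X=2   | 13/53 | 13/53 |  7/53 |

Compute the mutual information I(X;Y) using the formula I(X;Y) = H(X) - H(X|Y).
0.0276 bits

I(X;Y) = H(X) - H(X|Y)

Marginal of X (row sums):
  P(X=0) = 6/53 + 8/53 + 1/53 = 15/53
  P(X=1) = 2/53 + 2/53 + 1/53 = 5/53
  P(X=2) = 13/53 + 13/53 + 7/53 = 33/53
H(X) = -[(15/53)·log₂(15/53) + (5/53)·log₂(5/53) + (33/53)·log₂(33/53)]
  = 0.5154 + 0.3213 + 0.4256 = 1.2623 bits

Marginal of Y (column sums):
  P(Y=0) = 6/53 + 2/53 + 13/53 = 21/53
  P(Y=1) = 8/53 + 2/53 + 13/53 = 23/53
  P(Y=2) = 1/53 + 1/53 + 7/53 = 9/53
H(X|Y) = Σ_y P(y)·H(X|Y=y):
  Y=0: P(Y=0) = 21/53, P(X|Y=0) = (2/7, 2/21, 13/21) → H(X|Y=0) = 1.2678
  Y=1: P(Y=1) = 23/53, P(X|Y=1) = (8/23, 2/23, 13/23) → H(X|Y=1) = 1.3016
  Y=2: P(Y=2) = 9/53, P(X|Y=2) = (1/9, 1/9, 7/9) → H(X|Y=2) = 0.9864
H(X|Y) = (21/53)·1.2678 + (23/53)·1.3016 + (9/53)·0.9864 = 1.2347 bits

I(X;Y) = H(X) - H(X|Y) = 1.2623 - 1.2347 = 0.0276 bits

Cross-check via I(X;Y) = H(X) + H(Y) - H(X,Y): computing H(Y) from the column sums and H(X,Y) from the 9 cells in the same way gives H(Y) = 1.4862 bits and H(X,Y) = 2.7209 bits, so
I(X;Y) = 1.2623 + 1.4862 - 2.7209 = 0.0276 bits ✓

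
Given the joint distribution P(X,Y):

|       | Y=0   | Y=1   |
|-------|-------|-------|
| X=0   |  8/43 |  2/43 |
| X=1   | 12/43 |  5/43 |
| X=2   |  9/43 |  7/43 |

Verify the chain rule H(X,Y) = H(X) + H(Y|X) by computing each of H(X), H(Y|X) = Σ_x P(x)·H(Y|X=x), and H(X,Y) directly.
H(X) = 1.5494 bits, H(Y|X) = 0.8813 bits, H(X,Y) = 2.4307 bits

Marginal of X (row sums):
  P(X=0) = 8/43 + 2/43 = 10/43
  P(X=1) = 12/43 + 5/43 = 17/43
  P(X=2) = 9/43 + 7/43 = 16/43
H(X) = -[(10/43)·log₂(10/43) + (17/43)·log₂(17/43) + (16/43)·log₂(16/43)]
  = 0.48938 + 0.52929 + 0.53070 = 1.5494 bits

H(Y|X) = Σ_x P(x)·H(Y|X=x):
  X=0: P(X=0) = 10/43, P(Y|X=0) = (4/5, 1/5) → H(Y|X=0) = 0.72193
  X=1: P(X=1) = 17/43, P(Y|X=1) = (12/17, 5/17) → H(Y|X=1) = 0.87398
  X=2: P(X=2) = 16/43, P(Y|X=2) = (9/16, 7/16) → H(Y|X=2) = 0.98870
H(Y|X) = (10/43)·0.72193 + (17/43)·0.87398 + (16/43)·0.98870 = 0.8813 bits

H(X,Y) = -Σ_{x,y} P(x,y) log₂ P(x,y). Per-cell terms -P(x,y)·log₂P(x,y):
  X=0: 0.45140, 0.20587
  X=1: 0.51385, 0.36097
  X=2: 0.47226, 0.42633
Sum of the 6 terms: H(X,Y) = 2.4307 bits

Chain rule check:
  H(X) + H(Y|X) = 1.5494 + 0.8813 = 2.4307 bits
  H(X,Y) = 2.4307 bits
✓ Chain rule verified.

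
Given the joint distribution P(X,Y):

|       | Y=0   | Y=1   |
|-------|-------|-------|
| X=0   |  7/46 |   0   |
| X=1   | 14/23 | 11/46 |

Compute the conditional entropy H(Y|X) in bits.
0.7276 bits

H(Y|X) = H(X,Y) - H(X)

H(X,Y) = -Σ_{x,y} P(x,y) log₂ P(x,y). Per-cell terms -P(x,y)·log₂P(x,y):
  X=0: 0.41334, 0.00000
  X=1: 0.43595, 0.49360
  (cells with P = 0 contribute 0)
Sum of the 4 terms: H(X,Y) = 1.3429 bits

Marginal of X (row sums):
  P(X=0) = 7/46 + 0 = 7/46
  P(X=1) = 14/23 + 11/46 = 39/46
H(X) = -[(7/46)·log₂(7/46) + (39/46)·log₂(39/46)]
  = 0.41334 + 0.20192 = 0.6153 bits

H(Y|X) = H(X,Y) - H(X) = 1.3429 - 0.6153 = 0.7276 bits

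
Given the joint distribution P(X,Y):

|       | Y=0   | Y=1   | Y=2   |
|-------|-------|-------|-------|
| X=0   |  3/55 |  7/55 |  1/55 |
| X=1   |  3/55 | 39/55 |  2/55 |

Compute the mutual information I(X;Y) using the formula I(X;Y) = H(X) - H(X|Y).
0.0482 bits

I(X;Y) = H(X) - H(X|Y)

Marginal of X (row sums):
  P(X=0) = 3/55 + 7/55 + 1/55 = 1/5
  P(X=1) = 3/55 + 39/55 + 2/55 = 4/5
H(X) = -[(1/5)·log₂(1/5) + (4/5)·log₂(4/5)]
  = 0.464386 + 0.257542 = 0.72193 bits

Marginal of Y (column sums):
  P(Y=0) = 3/55 + 3/55 = 6/55
  P(Y=1) = 7/55 + 39/55 = 46/55
  P(Y=2) = 1/55 + 2/55 = 3/55
H(X|Y) = Σ_y P(y)·H(X|Y=y):
  Y=0: P(Y=0) = 6/55, P(X|Y=0) = (1/2, 1/2) → H(X|Y=0) = 1.000000
  Y=1: P(Y=1) = 46/55, P(X|Y=1) = (7/46, 39/46) → H(X|Y=1) = 0.615254
  Y=2: P(Y=2) = 3/55, P(X|Y=2) = (1/3, 2/3) → H(X|Y=2) = 0.918296
H(X|Y) = (6/55)·1.000000 + (46/55)·0.615254 + (3/55)·0.918296 = 0.67376 bits

I(X;Y) = H(X) - H(X|Y) = 0.72193 - 0.67376 = 0.0482 bits

Cross-check via I(X;Y) = H(X) + H(Y) - H(X,Y): computing H(Y) from the column sums and H(X,Y) from the 6 cells in the same way gives H(Y) = 0.79320 bits and H(X,Y) = 1.46696 bits, so
I(X;Y) = 0.72193 + 0.79320 - 1.46696 = 0.0482 bits ✓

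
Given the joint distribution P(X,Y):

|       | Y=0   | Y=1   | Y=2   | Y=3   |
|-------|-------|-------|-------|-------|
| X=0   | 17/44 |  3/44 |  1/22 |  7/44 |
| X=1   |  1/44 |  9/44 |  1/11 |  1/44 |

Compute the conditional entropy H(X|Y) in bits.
0.5719 bits

H(X|Y) = H(X,Y) - H(Y)

H(X,Y) = -Σ_{x,y} P(x,y) log₂ P(x,y). Per-cell terms -P(x,y)·log₂P(x,y):
  X=0: 0.53008, 0.26417, 0.20270, 0.42192
  X=1: 0.12408, 0.46831, 0.31449, 0.12408
Sum of the 8 terms: H(X,Y) = 2.4498 bits

Marginal of Y (column sums):
  P(Y=0) = 17/44 + 1/44 = 9/22
  P(Y=1) = 3/44 + 9/44 = 3/11
  P(Y=2) = 1/22 + 1/11 = 3/22
  P(Y=3) = 7/44 + 1/44 = 2/11
H(Y) = -[(9/22)·log₂(9/22) + (3/11)·log₂(3/11) + (3/22)·log₂(3/22) + (2/11)·log₂(2/11)]
  = 0.52753 + 0.51122 + 0.39197 + 0.44717 = 1.8779 bits

H(X|Y) = H(X,Y) - H(Y) = 2.4498 - 1.8779 = 0.5719 bits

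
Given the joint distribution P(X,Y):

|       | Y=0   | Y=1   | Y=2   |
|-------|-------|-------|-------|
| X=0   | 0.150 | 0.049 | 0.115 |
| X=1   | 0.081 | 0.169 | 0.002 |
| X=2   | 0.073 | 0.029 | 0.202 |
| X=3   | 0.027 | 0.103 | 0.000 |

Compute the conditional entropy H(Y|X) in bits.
1.1653 bits

H(Y|X) = H(X,Y) - H(X)

H(X,Y) = -Σ_{x,y} P(x,y) log₂ P(x,y). Per-cell terms -P(x,y)·log₂P(x,y):
  X=0: 0.41054, 0.21320, 0.35883
  X=1: 0.29370, 0.43347, 0.01793
  X=2: 0.27565, 0.14813, 0.46613
  X=3: 0.14069, 0.33777, 0.00000
  (cells with P = 0 contribute 0)
Sum of the 12 terms: H(X,Y) = 3.0960 bits

Marginal of X (row sums):
  P(X=0) = 0.150 + 0.049 + 0.115 = 0.314
  P(X=1) = 0.081 + 0.169 + 0.002 = 0.252
  P(X=2) = 0.073 + 0.029 + 0.202 = 0.304
  P(X=3) = 0.027 + 0.103 + 0.000 = 0.130
H(X) = -[0.314·log₂(0.314) + 0.252·log₂(0.252) + 0.304·log₂(0.304) + 0.130·log₂(0.130)]
  = 0.52475 + 0.50110 + 0.52223 + 0.38264 = 1.9307 bits

H(Y|X) = H(X,Y) - H(X) = 3.0960 - 1.9307 = 1.1653 bits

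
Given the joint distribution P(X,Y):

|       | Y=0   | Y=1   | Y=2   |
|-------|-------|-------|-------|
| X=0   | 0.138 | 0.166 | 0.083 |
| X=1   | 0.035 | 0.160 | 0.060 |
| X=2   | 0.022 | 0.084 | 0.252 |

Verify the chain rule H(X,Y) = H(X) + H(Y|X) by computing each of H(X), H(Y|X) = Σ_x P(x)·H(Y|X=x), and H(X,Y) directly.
H(X) = 1.5633 bits, H(Y|X) = 1.3173 bits, H(X,Y) = 2.8806 bits

Marginal of X (row sums):
  P(X=0) = 0.138 + 0.166 + 0.083 = 0.387
  P(X=1) = 0.035 + 0.160 + 0.060 = 0.255
  P(X=2) = 0.022 + 0.084 + 0.252 = 0.358
H(X) = -[0.387·log₂(0.387) + 0.255·log₂(0.255) + 0.358·log₂(0.358)]
  = 0.530033 + 0.502715 + 0.530545 = 1.5633 bits

H(Y|X) = Σ_x P(x)·H(Y|X=x):
  X=0: P(X=0) = 0.387, P(Y|X=0) = (46/129, 166/387, 83/387) → H(Y|X=0) = 1.530657
  X=1: P(X=1) = 0.255, P(Y|X=1) = (7/51, 32/51, 4/17) → H(Y|X=1) = 1.306327
  X=2: P(X=2) = 0.358, P(Y|X=2) = (11/179, 42/179, 126/179) → H(Y|X=2) = 1.094607
H(Y|X) = 0.387·1.530657 + 0.255·1.306327 + 0.358·1.094607 = 1.3173 bits

H(X,Y) = -Σ_{x,y} P(x,y) log₂ P(x,y). Per-cell terms -P(x,y)·log₂P(x,y):
  X=0: 0.394302, 0.430064, 0.298032
  X=1: 0.169278, 0.423017, 0.243534
  X=2: 0.121140, 0.300171, 0.501103
Sum of the 9 terms: H(X,Y) = 2.8806 bits

Chain rule check:
  H(X) + H(Y|X) = 1.5633 + 1.3173 = 2.8806 bits
  H(X,Y) = 2.8806 bits
✓ Chain rule verified.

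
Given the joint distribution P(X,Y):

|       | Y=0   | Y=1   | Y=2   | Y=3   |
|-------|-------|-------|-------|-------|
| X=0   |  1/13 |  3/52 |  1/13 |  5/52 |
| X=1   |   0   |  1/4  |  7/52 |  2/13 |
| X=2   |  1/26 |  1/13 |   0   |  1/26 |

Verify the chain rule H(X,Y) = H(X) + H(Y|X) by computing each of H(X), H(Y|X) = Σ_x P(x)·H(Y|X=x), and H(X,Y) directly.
H(X) = 1.4196 bits, H(Y|X) = 1.6632 bits, H(X,Y) = 3.0827 bits

Marginal of X (row sums):
  P(X=0) = 1/13 + 3/52 + 1/13 + 5/52 = 4/13
  P(X=1) = 0 + 1/4 + 7/52 + 2/13 = 7/13
  P(X=2) = 1/26 + 1/13 + 0 + 1/26 = 2/13
H(X) = -[(4/13)·log₂(4/13) + (7/13)·log₂(7/13) + (2/13)·log₂(2/13)]
  = 0.523212 + 0.480892 + 0.415452 = 1.4196 bits

H(Y|X) = Σ_x P(x)·H(Y|X=x):
  X=0: P(X=0) = 4/13, P(Y|X=0) = (1/4, 3/16, 1/4, 5/16) → H(Y|X=0) = 1.977217
  X=1: P(X=1) = 7/13, P(Y|X=1) = (0, 13/28, 1/4, 2/7) → H(Y|X=1) = 1.530312
  X=2: P(X=2) = 2/13, P(Y|X=2) = (1/4, 1/2, 0, 1/4) → H(Y|X=2) = 1.500000
H(Y|X) = (4/13)·1.977217 + (7/13)·1.530312 + (2/13)·1.500000 = 1.6632 bits

H(X,Y) = -Σ_{x,y} P(x,y) log₂ P(x,y). Per-cell terms -P(x,y)·log₂P(x,y):
  X=0: 0.284649, 0.237431, 0.284649, 0.324857
  X=1: 0.000000, 0.500000, 0.389454, 0.415452
  X=2: 0.180786, 0.284649, 0.000000, 0.180786
  (cells with P = 0 contribute 0)
Sum of the 12 terms: H(X,Y) = 3.0827 bits

Chain rule check:
  H(X) + H(Y|X) = 1.4196 + 1.6632 = 3.0828 bits
  H(X,Y) = 3.0827 bits
✓ Chain rule verified (Δ = 0.0001 is 4-dp rounding noise: each of the three values was rounded independently).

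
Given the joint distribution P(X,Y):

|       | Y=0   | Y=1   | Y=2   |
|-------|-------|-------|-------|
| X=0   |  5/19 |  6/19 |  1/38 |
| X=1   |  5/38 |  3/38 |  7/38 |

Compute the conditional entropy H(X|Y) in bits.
0.7619 bits

H(X|Y) = H(X,Y) - H(Y)

H(X,Y) = -Σ_{x,y} P(x,y) log₂ P(x,y). Per-cell terms -P(x,y)·log₂P(x,y):
  X=0: 0.506842, 0.525147, 0.138103
  X=1: 0.385000, 0.289181, 0.449579
Sum of the 6 terms: H(X,Y) = 2.29385 bits

Marginal of Y (column sums):
  P(Y=0) = 5/19 + 5/38 = 15/38
  P(Y=1) = 6/19 + 3/38 = 15/38
  P(Y=2) = 1/38 + 7/38 = 4/19
H(Y) = -[(15/38)·log₂(15/38) + (15/38)·log₂(15/38) + (4/19)·log₂(4/19)]
  = 0.529357 + 0.529357 + 0.473248 = 1.53196 bits

H(X|Y) = H(X,Y) - H(Y) = 2.29385 - 1.53196 = 0.7619 bits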